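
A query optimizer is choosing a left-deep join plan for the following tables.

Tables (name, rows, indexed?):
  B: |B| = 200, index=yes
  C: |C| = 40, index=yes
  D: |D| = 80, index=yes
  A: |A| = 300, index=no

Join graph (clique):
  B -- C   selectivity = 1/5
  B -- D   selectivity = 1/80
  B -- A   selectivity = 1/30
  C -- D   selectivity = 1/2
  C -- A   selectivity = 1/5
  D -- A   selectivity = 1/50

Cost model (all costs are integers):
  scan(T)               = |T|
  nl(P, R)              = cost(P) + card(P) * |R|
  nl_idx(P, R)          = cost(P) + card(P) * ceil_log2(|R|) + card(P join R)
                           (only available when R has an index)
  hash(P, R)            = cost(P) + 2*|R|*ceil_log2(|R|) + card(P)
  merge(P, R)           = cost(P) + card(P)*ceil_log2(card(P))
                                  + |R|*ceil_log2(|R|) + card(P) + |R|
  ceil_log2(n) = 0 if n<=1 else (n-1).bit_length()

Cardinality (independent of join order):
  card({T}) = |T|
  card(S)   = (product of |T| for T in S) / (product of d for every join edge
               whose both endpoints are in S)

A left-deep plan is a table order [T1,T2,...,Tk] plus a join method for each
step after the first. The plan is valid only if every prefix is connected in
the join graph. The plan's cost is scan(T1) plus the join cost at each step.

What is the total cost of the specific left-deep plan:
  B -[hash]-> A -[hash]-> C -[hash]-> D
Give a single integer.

step 1: scan B: cost=200, card=200
step 2: join A via hash
    card(P join A) = 200*300/(30) = 2000
    cost = 200 + 2*300*9 + 200 = 5800
step 3: join C via hash
    card(P join C) = 2000*40/(5*5) = 3200
    cost = 5800 + 2*40*6 + 2000 = 8280
step 4: join D via hash
    card(P join D) = 3200*80/(80*2*50) = 32
    cost = 8280 + 2*80*7 + 3200 = 12600

12600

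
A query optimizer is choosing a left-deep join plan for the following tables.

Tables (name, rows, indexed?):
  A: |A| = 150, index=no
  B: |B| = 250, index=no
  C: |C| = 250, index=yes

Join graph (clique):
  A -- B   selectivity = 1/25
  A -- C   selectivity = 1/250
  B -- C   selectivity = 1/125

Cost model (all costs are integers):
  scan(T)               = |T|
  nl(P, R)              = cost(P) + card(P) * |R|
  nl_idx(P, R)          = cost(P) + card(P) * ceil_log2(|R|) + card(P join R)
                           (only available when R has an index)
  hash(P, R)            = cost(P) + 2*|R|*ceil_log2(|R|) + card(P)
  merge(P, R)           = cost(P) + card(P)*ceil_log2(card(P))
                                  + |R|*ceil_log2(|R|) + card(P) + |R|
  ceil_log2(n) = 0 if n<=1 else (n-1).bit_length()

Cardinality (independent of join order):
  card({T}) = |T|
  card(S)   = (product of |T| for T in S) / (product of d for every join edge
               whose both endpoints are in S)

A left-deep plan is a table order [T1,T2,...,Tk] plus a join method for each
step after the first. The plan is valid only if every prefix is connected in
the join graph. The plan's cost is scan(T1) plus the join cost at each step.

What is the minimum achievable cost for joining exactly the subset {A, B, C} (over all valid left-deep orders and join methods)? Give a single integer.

5100

Selinger DP over subsets of {A,B,C}:
  {A}: scan cost=150, card=150
  {B}: scan cost=250, card=250
  {C}: scan cost=250, card=250
  {AB}: card=1500; try (A,hash)→2900, (B,merge)→3750, (A,merge)→3850, (B,hash)→4300, (B,nl)→37650, (A,nl)→37750; best=2900 via (A,hash)
  {AC}: card=150; try (C,nl_idx)→1500, (A,hash)→2900, (C,merge)→3750, (A,merge)→3850, (C,hash)→4300, (C,nl)→37650 …(+1); best=1500 via (C,nl_idx)
  {BC}: card=500; try (C,nl_idx)→2750, (C,hash)→4500, (B,hash)→4500, (C,merge)→4750, (B,merge)→4750, (C,nl)→62750 …(+1); best=2750 via (C,nl_idx)
  {ABC}: card=12; try (B,merge)→5100, (B,hash)→5650, (A,hash)→5650, (C,hash)→8400, (A,merge)→9100, (C,nl_idx)→14912 …(+4); best=5100 via (B,merge)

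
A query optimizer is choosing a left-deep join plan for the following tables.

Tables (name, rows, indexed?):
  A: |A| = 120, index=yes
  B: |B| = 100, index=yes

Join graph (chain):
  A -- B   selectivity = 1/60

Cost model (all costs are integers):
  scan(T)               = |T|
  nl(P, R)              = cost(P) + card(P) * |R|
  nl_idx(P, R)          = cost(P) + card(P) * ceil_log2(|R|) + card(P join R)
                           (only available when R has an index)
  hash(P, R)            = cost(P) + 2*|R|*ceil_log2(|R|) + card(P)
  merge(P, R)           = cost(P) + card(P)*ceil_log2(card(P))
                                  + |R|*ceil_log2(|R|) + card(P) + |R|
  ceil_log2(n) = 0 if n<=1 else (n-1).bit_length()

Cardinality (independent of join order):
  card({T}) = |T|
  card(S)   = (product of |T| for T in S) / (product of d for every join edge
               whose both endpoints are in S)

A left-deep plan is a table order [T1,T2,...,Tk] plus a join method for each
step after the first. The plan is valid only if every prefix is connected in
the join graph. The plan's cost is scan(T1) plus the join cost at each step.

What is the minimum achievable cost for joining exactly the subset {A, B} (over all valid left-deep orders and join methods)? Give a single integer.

Selinger DP over subsets of {A,B}:
  {A}: scan cost=120, card=120
  {B}: scan cost=100, card=100
  {AB}: card=200; try (A,nl_idx)→1000, (B,nl_idx)→1160, (B,hash)→1640, (A,merge)→1860, (B,merge)→1880, (A,hash)→1880 …(+2); best=1000 via (A,nl_idx)

1000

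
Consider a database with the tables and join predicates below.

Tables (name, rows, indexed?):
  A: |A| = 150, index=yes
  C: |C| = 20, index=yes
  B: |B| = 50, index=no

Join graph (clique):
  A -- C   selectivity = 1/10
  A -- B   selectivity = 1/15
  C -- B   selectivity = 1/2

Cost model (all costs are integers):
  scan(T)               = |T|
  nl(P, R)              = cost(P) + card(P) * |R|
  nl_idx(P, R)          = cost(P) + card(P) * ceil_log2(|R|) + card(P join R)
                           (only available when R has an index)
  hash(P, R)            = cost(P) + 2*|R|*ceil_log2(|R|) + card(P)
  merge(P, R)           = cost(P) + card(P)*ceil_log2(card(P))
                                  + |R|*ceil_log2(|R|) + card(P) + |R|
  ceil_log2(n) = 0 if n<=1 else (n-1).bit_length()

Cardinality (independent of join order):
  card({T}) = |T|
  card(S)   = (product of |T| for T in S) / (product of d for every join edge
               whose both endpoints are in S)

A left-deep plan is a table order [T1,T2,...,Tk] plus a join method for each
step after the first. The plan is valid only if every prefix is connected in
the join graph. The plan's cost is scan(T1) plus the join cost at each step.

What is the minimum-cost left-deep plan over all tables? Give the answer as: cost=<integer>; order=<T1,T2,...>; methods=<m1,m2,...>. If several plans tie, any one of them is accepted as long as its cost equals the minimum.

Selinger DP (subsets sized 1..n):
  {A}: scan cost=150, card=150
  {C}: scan cost=20, card=20
  {B}: scan cost=50, card=50
  {AC}: card=300; try (A,nl_idx)→480, (C,hash)→500, (C,nl_idx)→1200, (A,merge)→1490, (C,merge)→1620, (A,hash)→2440 …(+2); best=480 via (A,nl_idx)
  {AB}: card=500; try (B,hash)→900, (A,nl_idx)→950, (A,merge)→1750, (B,merge)→1850, (A,hash)→2500, (A,nl)→7550 …(+1); best=900 via (B,hash)
  {BC}: card=500; try (C,hash)→300, (B,merge)→490, (C,merge)→520, (B,hash)→640, (C,nl_idx)→800, (B,nl)→1020 …(+1); best=300 via (C,hash)
  {ABC}: card=500; try (B,hash)→1380, (C,hash)→1600, (A,hash)→3200, (B,merge)→3830, (C,nl_idx)→3900, (A,nl_idx)→4800 …(+5); best=1380 via (B,hash)

cost=1380; order=C,A,B; methods=nl_idx,hash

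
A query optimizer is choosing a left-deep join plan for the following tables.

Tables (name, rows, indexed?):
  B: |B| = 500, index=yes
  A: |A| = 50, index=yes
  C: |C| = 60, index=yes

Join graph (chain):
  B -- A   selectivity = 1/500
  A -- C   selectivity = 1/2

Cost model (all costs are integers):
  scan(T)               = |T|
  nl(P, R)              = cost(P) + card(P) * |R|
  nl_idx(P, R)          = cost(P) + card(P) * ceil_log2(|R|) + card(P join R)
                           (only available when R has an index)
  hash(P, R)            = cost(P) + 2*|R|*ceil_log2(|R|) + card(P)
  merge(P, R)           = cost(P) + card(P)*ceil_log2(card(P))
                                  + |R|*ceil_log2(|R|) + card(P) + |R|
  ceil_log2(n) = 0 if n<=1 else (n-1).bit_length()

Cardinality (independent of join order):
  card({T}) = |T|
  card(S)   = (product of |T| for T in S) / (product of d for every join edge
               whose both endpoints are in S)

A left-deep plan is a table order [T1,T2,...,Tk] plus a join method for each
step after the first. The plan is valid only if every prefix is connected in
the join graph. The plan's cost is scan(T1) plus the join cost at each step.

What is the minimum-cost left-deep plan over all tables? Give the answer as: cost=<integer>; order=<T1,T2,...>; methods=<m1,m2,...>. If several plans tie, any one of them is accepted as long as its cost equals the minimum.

Selinger DP (subsets sized 1..n):
  {B}: scan cost=500, card=500
  {A}: scan cost=50, card=50
  {C}: scan cost=60, card=60
  {AB}: card=50; try (B,nl_idx)→550, (A,hash)→1600, (A,nl_idx)→3550, (B,merge)→5400, (A,merge)→5850, (B,hash)→9100 …(+2); best=550 via (B,nl_idx)
  {AC}: card=1500; try (A,hash)→720, (C,hash)→820, (C,merge)→820, (A,merge)→830, (C,nl_idx)→1850, (A,nl_idx)→1920 …(+2); best=720 via (A,hash)
  {ABC}: card=1500; try (C,hash)→1320, (C,merge)→1320, (C,nl_idx)→2350, (C,nl)→3550, (B,hash)→11220, (B,nl_idx)→15720 …(+2); best=1320 via (C,hash)

cost=1320; order=A,B,C; methods=nl_idx,hash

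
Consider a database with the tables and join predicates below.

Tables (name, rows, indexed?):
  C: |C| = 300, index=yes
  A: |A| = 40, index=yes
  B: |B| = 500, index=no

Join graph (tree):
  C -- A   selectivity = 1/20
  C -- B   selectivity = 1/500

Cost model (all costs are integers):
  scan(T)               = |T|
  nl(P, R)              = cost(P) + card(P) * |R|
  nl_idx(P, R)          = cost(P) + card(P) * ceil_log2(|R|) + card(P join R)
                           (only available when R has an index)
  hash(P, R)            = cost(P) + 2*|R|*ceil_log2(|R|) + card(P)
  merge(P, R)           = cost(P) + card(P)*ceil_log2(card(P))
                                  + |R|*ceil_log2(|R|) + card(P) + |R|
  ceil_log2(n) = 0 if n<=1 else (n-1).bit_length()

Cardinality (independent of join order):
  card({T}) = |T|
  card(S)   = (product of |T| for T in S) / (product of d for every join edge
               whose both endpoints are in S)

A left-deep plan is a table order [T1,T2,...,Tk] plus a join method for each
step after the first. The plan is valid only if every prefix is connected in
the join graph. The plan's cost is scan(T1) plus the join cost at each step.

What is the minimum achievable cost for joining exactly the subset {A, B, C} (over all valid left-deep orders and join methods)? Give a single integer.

6080

Selinger DP over subsets of {A,B,C}:
  {C}: scan cost=300, card=300
  {A}: scan cost=40, card=40
  {B}: scan cost=500, card=500
  {AC}: card=600; try (C,nl_idx)→1000, (A,hash)→1080, (A,nl_idx)→2700, (C,merge)→3320, (A,merge)→3580, (C,hash)→5480 …(+2); best=1000 via (C,nl_idx)
  {BC}: card=300; try (C,nl_idx)→5300, (C,hash)→6400, (B,merge)→8300, (C,merge)→8500, (B,hash)→9600, (B,nl)→150300 …(+1); best=5300 via (C,nl_idx)
  {ABC}: card=600; try (A,hash)→6080, (A,nl_idx)→7700, (A,merge)→8580, (B,hash)→10600, (B,merge)→12600, (A,nl)→17300 …(+1); best=6080 via (A,hash)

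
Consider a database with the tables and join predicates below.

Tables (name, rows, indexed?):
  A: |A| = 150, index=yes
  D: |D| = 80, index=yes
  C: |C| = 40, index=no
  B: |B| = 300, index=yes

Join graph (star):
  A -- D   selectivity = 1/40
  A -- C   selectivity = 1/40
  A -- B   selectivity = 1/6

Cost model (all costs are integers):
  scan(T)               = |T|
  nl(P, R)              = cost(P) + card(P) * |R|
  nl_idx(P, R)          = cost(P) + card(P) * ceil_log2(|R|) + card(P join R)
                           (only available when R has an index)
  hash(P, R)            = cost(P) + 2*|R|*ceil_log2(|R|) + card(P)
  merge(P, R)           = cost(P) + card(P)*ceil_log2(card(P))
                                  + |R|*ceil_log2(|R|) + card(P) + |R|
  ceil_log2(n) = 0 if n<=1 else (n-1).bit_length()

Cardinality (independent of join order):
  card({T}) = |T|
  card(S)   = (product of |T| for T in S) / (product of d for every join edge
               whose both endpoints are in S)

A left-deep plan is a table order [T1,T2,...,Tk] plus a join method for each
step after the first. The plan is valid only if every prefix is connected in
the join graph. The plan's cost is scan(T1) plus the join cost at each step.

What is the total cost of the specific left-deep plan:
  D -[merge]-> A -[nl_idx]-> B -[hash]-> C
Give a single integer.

step 1: scan D: cost=80, card=80
step 2: join A via merge
    card(P join A) = 80*150/(40) = 300
    cost = 80 + 80*7 + 150*8 + 80 + 150 = 2070
step 3: join B via nl_idx
    card(P join B) = 300*300/(6) = 15000
    cost = 2070 + 300*9 + 15000 = 19770
step 4: join C via hash
    card(P join C) = 15000*40/(40) = 15000
    cost = 19770 + 2*40*6 + 15000 = 35250

35250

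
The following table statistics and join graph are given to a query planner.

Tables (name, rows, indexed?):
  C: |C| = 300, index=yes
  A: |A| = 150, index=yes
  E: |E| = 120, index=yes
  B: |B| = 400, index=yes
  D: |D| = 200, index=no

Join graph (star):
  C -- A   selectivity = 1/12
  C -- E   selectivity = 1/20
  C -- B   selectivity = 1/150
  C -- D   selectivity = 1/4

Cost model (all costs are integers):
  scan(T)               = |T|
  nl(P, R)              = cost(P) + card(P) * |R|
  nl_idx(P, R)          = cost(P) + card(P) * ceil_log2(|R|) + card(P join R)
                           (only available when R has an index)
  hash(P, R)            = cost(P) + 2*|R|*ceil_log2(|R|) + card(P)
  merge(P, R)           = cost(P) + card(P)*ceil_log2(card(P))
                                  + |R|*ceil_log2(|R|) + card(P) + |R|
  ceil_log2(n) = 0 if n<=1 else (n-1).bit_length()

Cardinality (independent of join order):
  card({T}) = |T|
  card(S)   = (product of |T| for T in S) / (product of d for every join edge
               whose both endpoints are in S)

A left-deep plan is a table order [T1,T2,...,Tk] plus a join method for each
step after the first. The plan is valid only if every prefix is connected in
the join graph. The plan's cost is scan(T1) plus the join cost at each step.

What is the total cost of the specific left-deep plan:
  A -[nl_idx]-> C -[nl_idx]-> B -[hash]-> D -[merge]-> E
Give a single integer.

10063160

step 1: scan A: cost=150, card=150
step 2: join C via nl_idx
    card(P join C) = 150*300/(12) = 3750
    cost = 150 + 150*9 + 3750 = 5250
step 3: join B via nl_idx
    card(P join B) = 3750*400/(150) = 10000
    cost = 5250 + 3750*9 + 10000 = 49000
step 4: join D via hash
    card(P join D) = 10000*200/(4) = 500000
    cost = 49000 + 2*200*8 + 10000 = 62200
step 5: join E via merge
    card(P join E) = 500000*120/(20) = 3000000
    cost = 62200 + 500000*19 + 120*7 + 500000 + 120 = 10063160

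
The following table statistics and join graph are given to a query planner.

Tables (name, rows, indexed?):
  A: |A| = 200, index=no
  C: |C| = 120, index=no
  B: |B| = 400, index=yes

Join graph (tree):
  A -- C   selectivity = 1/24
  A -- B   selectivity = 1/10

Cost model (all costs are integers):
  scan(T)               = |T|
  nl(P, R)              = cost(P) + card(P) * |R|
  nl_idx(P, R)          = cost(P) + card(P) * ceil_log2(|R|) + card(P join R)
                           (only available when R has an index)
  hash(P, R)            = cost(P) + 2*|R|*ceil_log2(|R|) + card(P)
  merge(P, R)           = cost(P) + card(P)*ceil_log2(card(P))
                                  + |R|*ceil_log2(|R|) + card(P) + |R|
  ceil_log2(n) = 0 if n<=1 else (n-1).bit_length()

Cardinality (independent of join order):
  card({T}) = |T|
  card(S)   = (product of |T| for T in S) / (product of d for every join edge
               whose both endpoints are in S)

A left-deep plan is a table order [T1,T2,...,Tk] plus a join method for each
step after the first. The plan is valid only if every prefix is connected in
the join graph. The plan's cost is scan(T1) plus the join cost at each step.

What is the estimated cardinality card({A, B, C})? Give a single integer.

40000

Tables in S: A(200), B(400), C(120)
Edges inside S: A-C(d=24), A-B(d=10)
numerator = 200 * 400 * 120 = 9600000
denominator = 24 * 10 = 240
card(S) = 9600000 / 240 = 40000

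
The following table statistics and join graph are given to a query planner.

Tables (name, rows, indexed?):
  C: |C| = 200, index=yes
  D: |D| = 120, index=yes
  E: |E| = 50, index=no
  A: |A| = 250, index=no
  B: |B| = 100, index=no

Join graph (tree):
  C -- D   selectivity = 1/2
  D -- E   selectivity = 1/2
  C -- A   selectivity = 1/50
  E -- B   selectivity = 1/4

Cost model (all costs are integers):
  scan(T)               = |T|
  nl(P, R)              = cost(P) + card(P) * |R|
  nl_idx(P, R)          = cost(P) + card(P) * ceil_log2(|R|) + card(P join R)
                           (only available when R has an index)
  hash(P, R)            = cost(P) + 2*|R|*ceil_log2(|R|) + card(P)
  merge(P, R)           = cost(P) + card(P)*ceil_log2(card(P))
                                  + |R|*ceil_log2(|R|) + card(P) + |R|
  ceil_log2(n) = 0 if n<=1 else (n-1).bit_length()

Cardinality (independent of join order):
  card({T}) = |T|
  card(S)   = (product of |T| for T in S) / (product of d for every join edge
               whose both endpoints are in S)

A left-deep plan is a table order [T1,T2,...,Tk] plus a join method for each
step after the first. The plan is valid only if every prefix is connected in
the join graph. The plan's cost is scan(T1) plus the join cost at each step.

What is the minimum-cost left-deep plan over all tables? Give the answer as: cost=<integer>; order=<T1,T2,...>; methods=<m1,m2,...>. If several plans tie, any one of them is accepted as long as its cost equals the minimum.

Selinger DP (subsets sized 1..n):
  {C}: scan cost=200, card=200
  {D}: scan cost=120, card=120
  {E}: scan cost=50, card=50
  {A}: scan cost=250, card=250
  {B}: scan cost=100, card=100
  {CD}: card=12000; try (D,hash)→2080, (C,merge)→2880, (D,merge)→2960, (C,hash)→3440, (C,nl_idx)→13080, (D,nl_idx)→13600 …(+2); best=2080 via (D,hash)
  {AC}: card=1000; try (C,nl_idx)→3250, (C,hash)→3700, (A,merge)→4250, (C,merge)→4300, (A,hash)→4400, (A,nl)→50200 …(+1); best=3250 via (C,nl_idx)
  {DE}: card=3000; try (E,hash)→840, (D,merge)→1360, (E,merge)→1430, (D,hash)→1780, (D,nl_idx)→3400, (D,nl)→6050 …(+1); best=840 via (E,hash)
  {BE}: card=1250; try (E,hash)→800, (B,merge)→1200, (E,merge)→1250, (B,hash)→1500, (B,nl)→5050, (E,nl)→5100; best=800 via (E,hash)
  {CDE}: card=300000; try (C,hash)→7040, (E,hash)→14680, (C,merge)→41640, (E,merge)→182430, (C,nl_idx)→324840, (C,nl)→600840 …(+1); best=7040 via (C,hash)
  {ACD}: card=60000; try (D,hash)→5930, (D,merge)→15210, (A,hash)→18080, (D,nl_idx)→70250, (D,nl)→123250, (A,merge)→184330 …(+1); best=5930 via (D,hash)
  {BDE}: card=75000; try (D,hash)→3730, (B,hash)→5240, (D,merge)→16760, (B,merge)→40640, (D,nl_idx)→84550, (D,nl)→150800 …(+1); best=3730 via (D,hash)
  {ACDE}: card=1500000; try (E,hash)→66530, (A,hash)→311040, (E,merge)→1026280, (E,nl)→3005930, (A,merge)→6009290, (A,nl)→75007040; best=66530 via (E,hash)
  {BCDE}: card=7500000; try (C,hash)→81930, (B,hash)→308440, (C,merge)→1355530, (B,merge)→6007840, (C,nl_idx)→8103730, (C,nl)→15003730 …(+1); best=81930 via (C,hash)
  {ABCDE}: card=37500000; try (B,hash)→1567930, (A,hash)→7585930, (B,merge)→33067330, (B,nl)→150066530, (A,merge)→180084180, (A,nl)→1875081930; best=1567930 via (B,hash)

cost=1567930; order=A,C,D,E,B; methods=nl_idx,hash,hash,hash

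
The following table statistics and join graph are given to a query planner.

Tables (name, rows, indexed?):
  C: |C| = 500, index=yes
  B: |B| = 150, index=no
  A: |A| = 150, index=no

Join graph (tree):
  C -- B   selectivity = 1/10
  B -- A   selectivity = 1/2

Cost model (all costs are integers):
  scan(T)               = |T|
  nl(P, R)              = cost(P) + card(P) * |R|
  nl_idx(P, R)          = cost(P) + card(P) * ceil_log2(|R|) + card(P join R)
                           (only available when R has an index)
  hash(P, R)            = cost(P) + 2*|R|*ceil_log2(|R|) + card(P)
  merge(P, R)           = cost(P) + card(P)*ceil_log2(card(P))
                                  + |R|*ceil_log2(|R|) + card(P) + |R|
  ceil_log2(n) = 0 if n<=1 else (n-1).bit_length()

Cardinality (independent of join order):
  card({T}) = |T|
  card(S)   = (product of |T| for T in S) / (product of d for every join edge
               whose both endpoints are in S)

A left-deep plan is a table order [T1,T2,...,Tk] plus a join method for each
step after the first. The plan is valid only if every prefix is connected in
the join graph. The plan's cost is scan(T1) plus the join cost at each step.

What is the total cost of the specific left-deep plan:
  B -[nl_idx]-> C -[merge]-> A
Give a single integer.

step 1: scan B: cost=150, card=150
step 2: join C via nl_idx
    card(P join C) = 150*500/(10) = 7500
    cost = 150 + 150*9 + 7500 = 9000
step 3: join A via merge
    card(P join A) = 7500*150/(2) = 562500
    cost = 9000 + 7500*13 + 150*8 + 7500 + 150 = 115350

115350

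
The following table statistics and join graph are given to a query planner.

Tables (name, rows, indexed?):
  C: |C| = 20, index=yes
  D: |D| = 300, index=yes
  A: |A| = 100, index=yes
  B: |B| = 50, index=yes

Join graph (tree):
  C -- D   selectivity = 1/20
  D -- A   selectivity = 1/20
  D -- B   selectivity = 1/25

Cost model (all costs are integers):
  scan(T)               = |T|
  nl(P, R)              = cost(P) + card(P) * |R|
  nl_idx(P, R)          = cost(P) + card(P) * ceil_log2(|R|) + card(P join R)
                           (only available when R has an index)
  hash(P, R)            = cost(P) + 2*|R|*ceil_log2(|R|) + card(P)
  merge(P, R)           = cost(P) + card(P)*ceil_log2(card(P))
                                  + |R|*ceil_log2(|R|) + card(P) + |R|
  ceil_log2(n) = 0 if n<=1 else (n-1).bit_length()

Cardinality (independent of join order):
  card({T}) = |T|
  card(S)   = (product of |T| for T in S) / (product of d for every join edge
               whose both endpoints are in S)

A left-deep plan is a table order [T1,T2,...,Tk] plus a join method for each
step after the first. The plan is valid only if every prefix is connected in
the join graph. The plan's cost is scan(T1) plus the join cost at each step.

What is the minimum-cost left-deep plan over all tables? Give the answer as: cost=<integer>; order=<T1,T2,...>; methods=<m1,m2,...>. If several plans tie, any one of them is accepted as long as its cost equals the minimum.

Selinger DP (subsets sized 1..n):
  {C}: scan cost=20, card=20
  {D}: scan cost=300, card=300
  {A}: scan cost=100, card=100
  {B}: scan cost=50, card=50
  {CD}: card=300; try (D,nl_idx)→500, (C,hash)→800, (C,nl_idx)→2100, (D,merge)→3140, (C,merge)→3420, (D,hash)→5440 …(+2); best=500 via (D,nl_idx)
  {AD}: card=1500; try (A,hash)→2000, (D,nl_idx)→2500, (D,merge)→3900, (A,nl_idx)→3900, (A,merge)→4100, (D,hash)→5600 …(+2); best=2000 via (A,hash)
  {BD}: card=600; try (D,nl_idx)→1100, (B,hash)→1200, (B,nl_idx)→2700, (D,merge)→3400, (B,merge)→3650, (D,hash)→5500 …(+2); best=1100 via (D,nl_idx)
  {ACD}: card=1500; try (A,hash)→2200, (C,hash)→3700, (A,nl_idx)→4100, (A,merge)→4300, (C,nl_idx)→11000, (C,merge)→20120 …(+2); best=2200 via (A,hash)
  {BCD}: card=600; try (B,hash)→1400, (C,hash)→1900, (B,nl_idx)→2900, (B,merge)→3850, (C,nl_idx)→4700, (C,merge)→7820 …(+2); best=1400 via (B,hash)
  {ABD}: card=3000; try (A,hash)→3100, (B,hash)→4100, (A,nl_idx)→8300, (A,merge)→8500, (B,nl_idx)→14000, (B,merge)→20350 …(+2); best=3100 via (A,hash)
  {ABCD}: card=3000; try (A,hash)→3400, (B,hash)→4300, (C,hash)→6300, (A,nl_idx)→8600, (A,merge)→8800, (B,nl_idx)→14200 …(+6); best=3400 via (A,hash)

cost=3400; order=C,D,B,A; methods=nl_idx,hash,hash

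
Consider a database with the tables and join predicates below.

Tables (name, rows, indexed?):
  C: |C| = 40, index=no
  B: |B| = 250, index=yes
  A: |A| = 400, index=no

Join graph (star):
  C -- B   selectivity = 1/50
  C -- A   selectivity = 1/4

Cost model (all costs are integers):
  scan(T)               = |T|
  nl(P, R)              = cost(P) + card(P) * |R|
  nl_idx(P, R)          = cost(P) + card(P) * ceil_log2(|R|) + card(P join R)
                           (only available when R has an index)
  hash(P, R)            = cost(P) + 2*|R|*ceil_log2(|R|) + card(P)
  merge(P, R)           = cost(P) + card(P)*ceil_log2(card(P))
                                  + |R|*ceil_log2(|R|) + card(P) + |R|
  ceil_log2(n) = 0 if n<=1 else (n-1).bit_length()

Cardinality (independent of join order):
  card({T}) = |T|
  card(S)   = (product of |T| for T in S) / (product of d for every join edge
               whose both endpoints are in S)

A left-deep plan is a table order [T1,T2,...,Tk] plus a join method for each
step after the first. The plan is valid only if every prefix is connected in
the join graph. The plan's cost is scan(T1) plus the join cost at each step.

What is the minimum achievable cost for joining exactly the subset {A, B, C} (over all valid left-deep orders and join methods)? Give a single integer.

Selinger DP over subsets of {A,B,C}:
  {C}: scan cost=40, card=40
  {B}: scan cost=250, card=250
  {A}: scan cost=400, card=400
  {BC}: card=200; try (B,nl_idx)→560, (C,hash)→980, (B,merge)→2570, (C,merge)→2780, (B,hash)→4080, (B,nl)→10040 …(+1); best=560 via (B,nl_idx)
  {AC}: card=4000; try (C,hash)→1280, (A,merge)→4320, (C,merge)→4680, (A,hash)→7280, (A,nl)→16040, (C,nl)→16400; best=1280 via (C,hash)
  {ABC}: card=20000; try (A,merge)→6360, (A,hash)→7960, (B,hash)→9280, (B,nl_idx)→53280, (B,merge)→55530, (A,nl)→80560 …(+1); best=6360 via (A,merge)

6360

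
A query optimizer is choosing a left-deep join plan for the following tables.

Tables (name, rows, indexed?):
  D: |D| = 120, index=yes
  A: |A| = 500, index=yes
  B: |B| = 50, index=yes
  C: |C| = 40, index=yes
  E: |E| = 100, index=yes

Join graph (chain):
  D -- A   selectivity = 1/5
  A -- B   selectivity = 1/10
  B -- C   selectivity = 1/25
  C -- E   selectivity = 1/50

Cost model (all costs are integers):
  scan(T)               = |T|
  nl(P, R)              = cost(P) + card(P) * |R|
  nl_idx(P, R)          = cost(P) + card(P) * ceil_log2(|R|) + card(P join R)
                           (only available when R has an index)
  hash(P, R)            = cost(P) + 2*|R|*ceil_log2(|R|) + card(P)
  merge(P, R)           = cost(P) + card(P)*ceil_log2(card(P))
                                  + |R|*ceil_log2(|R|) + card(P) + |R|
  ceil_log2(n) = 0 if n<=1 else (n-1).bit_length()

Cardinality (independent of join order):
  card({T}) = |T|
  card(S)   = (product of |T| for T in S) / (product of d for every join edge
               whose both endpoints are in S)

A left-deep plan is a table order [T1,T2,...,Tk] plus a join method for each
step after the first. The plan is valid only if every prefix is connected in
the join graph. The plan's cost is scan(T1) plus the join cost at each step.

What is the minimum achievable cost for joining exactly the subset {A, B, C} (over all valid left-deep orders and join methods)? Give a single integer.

4580

Selinger DP over subsets of {A,B,C}:
  {A}: scan cost=500, card=500
  {B}: scan cost=50, card=50
  {C}: scan cost=40, card=40
  {AB}: card=2500; try (B,hash)→1600, (A,nl_idx)→3000, (A,merge)→5400, (B,merge)→5850, (B,nl_idx)→6000, (A,hash)→9100 …(+2); best=1600 via (B,hash)
  {BC}: card=80; try (B,nl_idx)→360, (C,nl_idx)→430, (C,hash)→580, (B,merge)→670, (C,merge)→680, (B,hash)→680 …(+2); best=360 via (B,nl_idx)
  {ABC}: card=4000; try (C,hash)→4580, (A,nl_idx)→5080, (A,merge)→6000, (A,hash)→9440, (C,nl_idx)→20600, (C,merge)→34380 …(+2); best=4580 via (C,hash)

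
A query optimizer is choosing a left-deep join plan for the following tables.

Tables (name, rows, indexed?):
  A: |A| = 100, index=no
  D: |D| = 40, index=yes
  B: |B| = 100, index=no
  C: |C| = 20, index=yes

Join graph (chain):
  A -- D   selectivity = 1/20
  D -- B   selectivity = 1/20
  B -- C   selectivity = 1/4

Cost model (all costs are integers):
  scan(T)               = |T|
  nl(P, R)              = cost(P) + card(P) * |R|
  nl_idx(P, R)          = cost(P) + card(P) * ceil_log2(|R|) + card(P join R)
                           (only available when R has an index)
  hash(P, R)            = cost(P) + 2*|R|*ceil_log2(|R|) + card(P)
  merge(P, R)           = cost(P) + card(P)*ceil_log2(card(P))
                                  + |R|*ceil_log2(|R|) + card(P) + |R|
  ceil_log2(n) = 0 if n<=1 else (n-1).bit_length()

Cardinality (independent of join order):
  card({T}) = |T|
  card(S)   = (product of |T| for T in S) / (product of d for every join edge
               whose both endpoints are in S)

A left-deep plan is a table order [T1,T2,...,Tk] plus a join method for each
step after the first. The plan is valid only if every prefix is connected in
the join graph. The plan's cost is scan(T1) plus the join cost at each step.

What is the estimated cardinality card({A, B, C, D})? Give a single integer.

Tables in S: A(100), B(100), C(20), D(40)
Edges inside S: A-D(d=20), D-B(d=20), B-C(d=4)
numerator = 100 * 100 * 20 * 40 = 8000000
denominator = 20 * 20 * 4 = 1600
card(S) = 8000000 / 1600 = 5000

5000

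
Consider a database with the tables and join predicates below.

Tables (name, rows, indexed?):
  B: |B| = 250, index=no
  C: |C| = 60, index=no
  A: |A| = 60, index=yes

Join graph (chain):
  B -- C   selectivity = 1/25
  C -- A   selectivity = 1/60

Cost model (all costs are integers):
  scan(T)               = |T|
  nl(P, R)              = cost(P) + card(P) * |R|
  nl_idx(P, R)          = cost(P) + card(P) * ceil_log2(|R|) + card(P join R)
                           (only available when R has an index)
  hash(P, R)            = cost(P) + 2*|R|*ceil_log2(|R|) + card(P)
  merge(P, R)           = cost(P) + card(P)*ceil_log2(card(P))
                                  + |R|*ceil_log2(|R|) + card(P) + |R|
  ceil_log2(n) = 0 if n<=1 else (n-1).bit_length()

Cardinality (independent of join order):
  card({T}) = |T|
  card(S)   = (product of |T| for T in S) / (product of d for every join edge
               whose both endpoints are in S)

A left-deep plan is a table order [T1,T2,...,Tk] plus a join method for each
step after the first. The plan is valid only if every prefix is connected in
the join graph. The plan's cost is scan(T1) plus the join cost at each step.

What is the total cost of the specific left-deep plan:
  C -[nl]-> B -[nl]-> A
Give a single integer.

51060

step 1: scan C: cost=60, card=60
step 2: join B via nl
    card(P join B) = 60*250/(25) = 600
    cost = 60 + 60*250 = 15060
step 3: join A via nl
    card(P join A) = 600*60/(60) = 600
    cost = 15060 + 600*60 = 51060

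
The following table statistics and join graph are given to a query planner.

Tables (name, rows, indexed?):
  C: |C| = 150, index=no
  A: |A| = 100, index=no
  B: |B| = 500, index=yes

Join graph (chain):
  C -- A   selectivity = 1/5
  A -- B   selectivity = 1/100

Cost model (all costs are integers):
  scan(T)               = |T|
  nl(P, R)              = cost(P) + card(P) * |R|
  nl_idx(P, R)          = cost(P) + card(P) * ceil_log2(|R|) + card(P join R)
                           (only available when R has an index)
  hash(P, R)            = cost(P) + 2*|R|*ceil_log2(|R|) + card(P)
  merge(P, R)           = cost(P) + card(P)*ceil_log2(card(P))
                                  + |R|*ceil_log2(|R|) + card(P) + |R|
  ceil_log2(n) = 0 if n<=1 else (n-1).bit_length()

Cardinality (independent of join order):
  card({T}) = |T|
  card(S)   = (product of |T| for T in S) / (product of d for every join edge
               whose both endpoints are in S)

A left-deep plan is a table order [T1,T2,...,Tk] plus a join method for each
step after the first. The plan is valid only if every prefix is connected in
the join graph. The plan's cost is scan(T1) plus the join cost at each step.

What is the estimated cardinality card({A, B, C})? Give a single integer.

15000

Tables in S: A(100), B(500), C(150)
Edges inside S: C-A(d=5), A-B(d=100)
numerator = 100 * 500 * 150 = 7500000
denominator = 5 * 100 = 500
card(S) = 7500000 / 500 = 15000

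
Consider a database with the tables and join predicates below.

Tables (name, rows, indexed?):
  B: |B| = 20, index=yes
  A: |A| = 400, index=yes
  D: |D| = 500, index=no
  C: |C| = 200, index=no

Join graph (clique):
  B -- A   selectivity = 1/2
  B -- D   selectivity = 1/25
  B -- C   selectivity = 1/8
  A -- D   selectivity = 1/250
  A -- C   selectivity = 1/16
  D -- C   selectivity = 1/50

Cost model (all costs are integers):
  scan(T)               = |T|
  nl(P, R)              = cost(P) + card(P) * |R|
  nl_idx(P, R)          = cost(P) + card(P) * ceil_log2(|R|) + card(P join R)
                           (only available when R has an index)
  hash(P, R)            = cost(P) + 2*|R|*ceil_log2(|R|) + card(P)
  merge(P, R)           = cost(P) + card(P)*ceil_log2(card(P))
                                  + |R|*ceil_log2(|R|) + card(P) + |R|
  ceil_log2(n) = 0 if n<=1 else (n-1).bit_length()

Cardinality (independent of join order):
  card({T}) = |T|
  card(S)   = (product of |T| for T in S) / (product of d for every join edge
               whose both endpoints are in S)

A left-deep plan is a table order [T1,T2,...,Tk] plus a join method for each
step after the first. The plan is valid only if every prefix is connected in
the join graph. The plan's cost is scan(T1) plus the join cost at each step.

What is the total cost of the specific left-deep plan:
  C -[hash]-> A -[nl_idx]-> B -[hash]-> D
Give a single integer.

step 1: scan C: cost=200, card=200
step 2: join A via hash
    card(P join A) = 200*400/(16) = 5000
    cost = 200 + 2*400*9 + 200 = 7600
step 3: join B via nl_idx
    card(P join B) = 5000*20/(2*8) = 6250
    cost = 7600 + 5000*5 + 6250 = 38850
step 4: join D via hash
    card(P join D) = 6250*500/(25*250*50) = 10
    cost = 38850 + 2*500*9 + 6250 = 54100

54100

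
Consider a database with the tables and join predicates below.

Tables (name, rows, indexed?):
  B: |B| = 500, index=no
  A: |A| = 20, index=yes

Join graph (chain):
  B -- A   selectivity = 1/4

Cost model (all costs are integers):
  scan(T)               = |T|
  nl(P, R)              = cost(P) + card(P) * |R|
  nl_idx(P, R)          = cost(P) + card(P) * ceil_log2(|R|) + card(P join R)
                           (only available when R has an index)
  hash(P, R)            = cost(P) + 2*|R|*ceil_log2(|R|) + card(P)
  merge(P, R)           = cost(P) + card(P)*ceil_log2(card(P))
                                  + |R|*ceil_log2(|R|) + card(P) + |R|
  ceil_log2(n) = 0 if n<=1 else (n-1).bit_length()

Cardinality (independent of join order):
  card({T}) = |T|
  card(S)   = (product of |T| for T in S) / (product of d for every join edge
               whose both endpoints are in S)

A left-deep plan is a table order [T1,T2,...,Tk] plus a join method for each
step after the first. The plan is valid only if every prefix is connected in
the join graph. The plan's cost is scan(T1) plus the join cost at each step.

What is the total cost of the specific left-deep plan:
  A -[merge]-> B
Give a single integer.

step 1: scan A: cost=20, card=20
step 2: join B via merge
    card(P join B) = 20*500/(4) = 2500
    cost = 20 + 20*5 + 500*9 + 20 + 500 = 5140

5140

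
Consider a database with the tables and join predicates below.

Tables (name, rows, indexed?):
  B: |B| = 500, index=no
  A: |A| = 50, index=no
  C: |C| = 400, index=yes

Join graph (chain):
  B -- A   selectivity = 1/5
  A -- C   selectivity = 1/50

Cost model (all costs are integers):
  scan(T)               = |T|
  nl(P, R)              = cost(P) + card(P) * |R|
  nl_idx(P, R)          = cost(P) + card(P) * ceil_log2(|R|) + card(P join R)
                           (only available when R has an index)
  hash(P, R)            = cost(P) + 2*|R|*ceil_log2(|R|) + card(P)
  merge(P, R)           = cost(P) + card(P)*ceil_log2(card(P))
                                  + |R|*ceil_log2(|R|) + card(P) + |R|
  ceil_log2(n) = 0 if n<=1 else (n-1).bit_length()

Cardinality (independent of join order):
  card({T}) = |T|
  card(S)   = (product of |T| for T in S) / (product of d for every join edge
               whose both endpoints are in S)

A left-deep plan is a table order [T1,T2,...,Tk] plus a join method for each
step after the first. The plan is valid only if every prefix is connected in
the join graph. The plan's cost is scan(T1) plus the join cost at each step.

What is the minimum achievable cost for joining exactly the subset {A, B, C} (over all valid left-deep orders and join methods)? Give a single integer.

9900

Selinger DP over subsets of {A,B,C}:
  {B}: scan cost=500, card=500
  {A}: scan cost=50, card=50
  {C}: scan cost=400, card=400
  {AB}: card=5000; try (A,hash)→1600, (B,merge)→5400, (A,merge)→5850, (B,hash)→9100, (B,nl)→25050, (A,nl)→25500; best=1600 via (A,hash)
  {AC}: card=400; try (C,nl_idx)→900, (A,hash)→1400, (C,merge)→4400, (A,merge)→4750, (C,hash)→7300, (C,nl)→20050 …(+1); best=900 via (C,nl_idx)
  {ABC}: card=40000; try (B,merge)→9900, (B,hash)→10300, (C,hash)→13800, (C,merge)→75600, (C,nl_idx)→86600, (B,nl)→200900 …(+1); best=9900 via (B,merge)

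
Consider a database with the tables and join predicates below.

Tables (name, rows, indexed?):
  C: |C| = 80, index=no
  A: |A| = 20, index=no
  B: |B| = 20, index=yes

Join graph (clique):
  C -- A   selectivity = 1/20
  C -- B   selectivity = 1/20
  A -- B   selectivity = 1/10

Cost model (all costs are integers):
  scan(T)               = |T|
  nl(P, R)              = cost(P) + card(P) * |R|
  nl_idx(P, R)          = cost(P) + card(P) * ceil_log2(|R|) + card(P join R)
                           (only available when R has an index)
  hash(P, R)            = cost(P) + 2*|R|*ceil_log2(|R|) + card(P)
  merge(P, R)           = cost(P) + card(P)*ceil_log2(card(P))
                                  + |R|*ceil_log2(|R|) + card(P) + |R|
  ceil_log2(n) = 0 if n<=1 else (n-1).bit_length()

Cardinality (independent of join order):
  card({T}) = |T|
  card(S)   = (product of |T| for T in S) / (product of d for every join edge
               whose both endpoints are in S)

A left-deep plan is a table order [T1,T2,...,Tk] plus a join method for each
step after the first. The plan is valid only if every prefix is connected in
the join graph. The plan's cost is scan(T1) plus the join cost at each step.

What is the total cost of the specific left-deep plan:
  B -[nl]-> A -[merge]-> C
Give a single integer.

1340

step 1: scan B: cost=20, card=20
step 2: join A via nl
    card(P join A) = 20*20/(10) = 40
    cost = 20 + 20*20 = 420
step 3: join C via merge
    card(P join C) = 40*80/(20*20) = 8
    cost = 420 + 40*6 + 80*7 + 40 + 80 = 1340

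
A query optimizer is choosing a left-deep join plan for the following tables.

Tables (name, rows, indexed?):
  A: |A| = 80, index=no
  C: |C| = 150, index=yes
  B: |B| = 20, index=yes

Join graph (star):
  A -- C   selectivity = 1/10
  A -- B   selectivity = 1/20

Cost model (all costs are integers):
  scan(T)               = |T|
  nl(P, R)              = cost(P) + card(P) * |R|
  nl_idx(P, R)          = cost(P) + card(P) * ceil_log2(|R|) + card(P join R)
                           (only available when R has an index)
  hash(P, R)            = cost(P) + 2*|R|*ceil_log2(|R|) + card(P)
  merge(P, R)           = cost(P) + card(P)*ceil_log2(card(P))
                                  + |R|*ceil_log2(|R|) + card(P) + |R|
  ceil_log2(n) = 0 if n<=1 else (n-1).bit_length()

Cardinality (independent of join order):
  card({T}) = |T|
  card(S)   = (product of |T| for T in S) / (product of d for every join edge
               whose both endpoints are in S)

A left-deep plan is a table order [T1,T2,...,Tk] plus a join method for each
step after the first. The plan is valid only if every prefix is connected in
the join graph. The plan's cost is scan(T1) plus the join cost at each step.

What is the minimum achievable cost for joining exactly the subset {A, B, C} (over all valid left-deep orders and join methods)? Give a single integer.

Selinger DP over subsets of {A,B,C}:
  {A}: scan cost=80, card=80
  {C}: scan cost=150, card=150
  {B}: scan cost=20, card=20
  {AC}: card=1200; try (A,hash)→1420, (C,nl_idx)→1920, (C,merge)→2070, (A,merge)→2140, (C,hash)→2560, (C,nl)→12080 …(+1); best=1420 via (A,hash)
  {AB}: card=80; try (B,hash)→360, (B,nl_idx)→560, (A,merge)→780, (B,merge)→840, (A,hash)→1160, (A,nl)→1620 …(+1); best=360 via (B,hash)
  {ABC}: card=1200; try (C,nl_idx)→2200, (C,merge)→2350, (B,hash)→2820, (C,hash)→2840, (B,nl_idx)→8620, (C,nl)→12360 …(+2); best=2200 via (C,nl_idx)

2200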